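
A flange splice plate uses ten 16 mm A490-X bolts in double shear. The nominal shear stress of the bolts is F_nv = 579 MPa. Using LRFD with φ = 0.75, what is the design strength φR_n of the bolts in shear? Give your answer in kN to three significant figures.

1750 kN

A_b = π × 16² / 4 = 201.1 mm².
R_n = F_nv · A_b · n · n_s = 579 × 201.1 × 10 × 2 / 1000 = 2328 kN.
Design strength φR_n = 0.75 × 2328 = 1750 kN.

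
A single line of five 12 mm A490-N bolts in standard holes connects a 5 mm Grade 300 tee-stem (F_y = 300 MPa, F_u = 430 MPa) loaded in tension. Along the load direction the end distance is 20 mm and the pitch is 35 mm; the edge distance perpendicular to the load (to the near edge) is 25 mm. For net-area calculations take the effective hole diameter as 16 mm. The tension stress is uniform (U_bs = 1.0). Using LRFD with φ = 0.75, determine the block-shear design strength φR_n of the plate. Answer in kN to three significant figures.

Shear plane L_v = 20 + 4·35 = 160 mm; A_gv = 160 × 5 = 800 mm².
A_nv = (160 − 4.5·16) × 5 = 440 mm².
A_nt = (25 − 0.5·16) × 5 = 85 mm².
0.6 F_u A_nv = 113.5 kN; 0.6 F_y A_gv = 144 kN → shear rupture governs the shear term.
R_n = 113.5 + 1.0 × 430 × 85 / 1000 = 150.1 kN.
Design strength φR_n = 0.75 × 150.1 = 113 kN.

113 kN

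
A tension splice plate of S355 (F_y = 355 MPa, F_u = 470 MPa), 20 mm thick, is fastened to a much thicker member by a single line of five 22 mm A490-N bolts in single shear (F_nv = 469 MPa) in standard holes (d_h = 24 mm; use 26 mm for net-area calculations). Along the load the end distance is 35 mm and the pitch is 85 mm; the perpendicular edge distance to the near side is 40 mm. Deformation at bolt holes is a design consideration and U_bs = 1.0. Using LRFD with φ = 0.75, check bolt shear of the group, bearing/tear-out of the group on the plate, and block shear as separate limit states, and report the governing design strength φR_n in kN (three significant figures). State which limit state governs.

669 kN (bolt shear governs)

Bolt shear: A_b = π·22²/4 = 380.1 mm²; R_n = 469 × 380.1 × 5 × 1 / 1000 = 891.4 kN → 0.75 × 891.4 = 669 kN.
Bearing: edge l_c = 23, r_n = 259.4 kN; interior l_c = 61, r_n = 496.3 kN; R_n = 259.4 + 4·496.3 = 2245 kN → 1680 kN.
Block shear: A_gv = 7500, A_nv = 5160, A_nt = 540 mm²; R_n = min(0.6F_uA_nv, 0.6F_yA_gv) + U_bs·F_u·A_nt = 1709 kN → 1280 kN.
Bolt shear governs: 669 kN.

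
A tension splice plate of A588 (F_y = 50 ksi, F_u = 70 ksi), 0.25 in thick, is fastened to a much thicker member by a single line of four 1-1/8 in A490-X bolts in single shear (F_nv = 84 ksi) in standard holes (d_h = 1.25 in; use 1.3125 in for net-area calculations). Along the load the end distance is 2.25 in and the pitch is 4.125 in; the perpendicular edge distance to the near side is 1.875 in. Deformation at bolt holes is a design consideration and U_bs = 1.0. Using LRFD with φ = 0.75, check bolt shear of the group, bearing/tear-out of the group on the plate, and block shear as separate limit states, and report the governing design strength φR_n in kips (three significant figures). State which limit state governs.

95 kips (block shear governs)

Bolt shear: A_b = π·1.125²/4 = 0.994 in²; R_n = 84 × 0.994 × 4 × 1 = 334 kips → 0.75 × 334 = 250 kips.
Bearing: edge l_c = 1.625, r_n = 34.12 kips; interior l_c = 2.875, r_n = 47.25 kips; R_n = 34.12 + 3·47.25 = 175.9 kips → 132 kips.
Block shear: A_gv = 3.656, A_nv = 2.508, A_nt = 0.3047 in²; R_n = min(0.6F_uA_nv, 0.6F_yA_gv) + U_bs·F_u·A_nt = 126.7 kips → 95 kips.
Block shear governs: 95 kips.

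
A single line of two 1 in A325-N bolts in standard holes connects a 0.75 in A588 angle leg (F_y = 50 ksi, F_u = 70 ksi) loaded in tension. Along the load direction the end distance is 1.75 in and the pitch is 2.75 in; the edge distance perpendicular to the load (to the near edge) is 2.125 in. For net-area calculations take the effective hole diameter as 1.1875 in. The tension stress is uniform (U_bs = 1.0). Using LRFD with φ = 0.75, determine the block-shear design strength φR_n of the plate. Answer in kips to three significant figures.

Shear plane L_v = 1.75 + 1·2.75 = 4.5 in; A_gv = 4.5 × 0.75 = 3.375 in².
A_nv = (4.5 − 1.5·1.1875) × 0.75 = 2.039 in².
A_nt = (2.125 − 0.5·1.1875) × 0.75 = 1.148 in².
0.6 F_u A_nv = 85.64 kips; 0.6 F_y A_gv = 101.2 kips → shear rupture governs the shear term.
R_n = 85.64 + 1.0 × 70 × 1.148 = 166 kips.
Design strength φR_n = 0.75 × 166 = 125 kips.

125 kips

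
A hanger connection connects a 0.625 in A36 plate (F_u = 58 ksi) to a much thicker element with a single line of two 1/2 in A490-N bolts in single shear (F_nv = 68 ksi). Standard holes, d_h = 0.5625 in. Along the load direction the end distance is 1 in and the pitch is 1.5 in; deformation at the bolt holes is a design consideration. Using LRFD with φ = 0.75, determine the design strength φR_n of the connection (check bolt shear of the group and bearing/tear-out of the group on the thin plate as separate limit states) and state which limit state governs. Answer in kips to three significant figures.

Bolt shear: A_b = π·0.5²/4 = 0.1963 in²; R_n = 68 × 0.1963 × 2 × 1 = 26.7 kips → 0.75 × 26.7 = 20 kips.
Bearing (1.2 l_c t F_u ≤ 2.4 d t F_u): upper limit = 2.4·0.5·0.625·58 = 43.5 kips.
  Edge l_c = 1 − 0.5625/2 = 0.7188 → r_n = 31.27 kips; interior l_c = 1.5 − 0.5625 = 0.9375 → r_n = 40.78 kips.
  R_n,bearing = 1·31.27 + 1·40.78 = 72.05 kips → 0.75 × 72.05 = 54 kips.
Bolt shear governs: 20 kips.

20 kips (bolt shear governs)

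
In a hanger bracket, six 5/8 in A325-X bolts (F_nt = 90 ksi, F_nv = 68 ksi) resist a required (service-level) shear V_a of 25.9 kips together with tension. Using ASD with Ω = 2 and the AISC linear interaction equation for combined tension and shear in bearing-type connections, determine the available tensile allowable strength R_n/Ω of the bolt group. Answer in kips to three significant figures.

A_b = π·0.625²/4 = 0.3068 in²; f_rv = 25.9 / (6 × 0.3068) = 14.07 ksi.
F'_nt = 1.3 F_nt − (Ω F_nt / F_nv) f_rv = 1.3·90 − (2·90/68)·14.07 = 79.76 ksi, capped at F_nt → F'_nt = 79.76 ksi.
R_n = F'_nt · A_b · n = 79.76 × 0.3068 × 6 = 146.8 kips.
Allowable strength R_n/Ω = 146.8 / 2 = 73.4 kips.

73.4 kips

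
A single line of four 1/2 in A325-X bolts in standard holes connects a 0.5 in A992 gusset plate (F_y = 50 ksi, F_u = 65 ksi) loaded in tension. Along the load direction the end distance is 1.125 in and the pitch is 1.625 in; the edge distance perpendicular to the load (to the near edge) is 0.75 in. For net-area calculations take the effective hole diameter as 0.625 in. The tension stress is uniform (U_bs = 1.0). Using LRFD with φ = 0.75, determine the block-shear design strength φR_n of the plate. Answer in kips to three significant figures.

Shear plane L_v = 1.125 + 3·1.625 = 6 in; A_gv = 6 × 0.5 = 3 in².
A_nv = (6 − 3.5·0.625) × 0.5 = 1.906 in².
A_nt = (0.75 − 0.5·0.625) × 0.5 = 0.2188 in².
0.6 F_u A_nv = 74.34 kips; 0.6 F_y A_gv = 90 kips → shear rupture governs the shear term.
R_n = 74.34 + 1.0 × 65 × 0.2188 = 88.56 kips.
Design strength φR_n = 0.75 × 88.56 = 66.4 kips.

66.4 kips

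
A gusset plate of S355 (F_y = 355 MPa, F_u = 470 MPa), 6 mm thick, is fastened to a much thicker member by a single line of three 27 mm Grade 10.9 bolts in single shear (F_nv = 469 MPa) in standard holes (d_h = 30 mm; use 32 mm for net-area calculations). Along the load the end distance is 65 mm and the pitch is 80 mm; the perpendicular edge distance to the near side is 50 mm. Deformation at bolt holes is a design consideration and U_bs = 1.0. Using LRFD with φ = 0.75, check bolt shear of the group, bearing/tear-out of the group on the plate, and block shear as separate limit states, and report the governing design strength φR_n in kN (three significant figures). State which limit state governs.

Bolt shear: A_b = π·27²/4 = 572.6 mm²; R_n = 469 × 572.6 × 3 × 1 / 1000 = 805.6 kN → 0.75 × 805.6 = 604 kN.
Bearing: edge l_c = 50, r_n = 169.2 kN; interior l_c = 50, r_n = 169.2 kN; R_n = 169.2 + 2·169.2 = 507.6 kN → 381 kN.
Block shear: A_gv = 1350, A_nv = 870, A_nt = 204 mm²; R_n = min(0.6F_uA_nv, 0.6F_yA_gv) + U_bs·F_u·A_nt = 341.2 kN → 256 kN.
Block shear governs: 256 kN.

256 kN (block shear governs)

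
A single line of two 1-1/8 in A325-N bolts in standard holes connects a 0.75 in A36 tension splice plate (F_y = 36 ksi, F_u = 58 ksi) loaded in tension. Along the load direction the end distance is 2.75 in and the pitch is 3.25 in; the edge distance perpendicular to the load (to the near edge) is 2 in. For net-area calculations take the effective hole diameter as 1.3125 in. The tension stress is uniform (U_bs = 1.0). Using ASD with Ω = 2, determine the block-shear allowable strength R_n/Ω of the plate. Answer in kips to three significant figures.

77.8 kips

Shear plane L_v = 2.75 + 1·3.25 = 6 in; A_gv = 6 × 0.75 = 4.5 in².
A_nv = (6 − 1.5·1.3125) × 0.75 = 3.023 in².
A_nt = (2 − 0.5·1.3125) × 0.75 = 1.008 in².
0.6 F_u A_nv = 105.2 kips; 0.6 F_y A_gv = 97.2 kips → shear yielding governs the shear term.
R_n = 97.2 + 1.0 × 58 × 1.008 = 155.7 kips.
Allowable strength R_n/Ω = 155.7 / 2 = 77.8 kips.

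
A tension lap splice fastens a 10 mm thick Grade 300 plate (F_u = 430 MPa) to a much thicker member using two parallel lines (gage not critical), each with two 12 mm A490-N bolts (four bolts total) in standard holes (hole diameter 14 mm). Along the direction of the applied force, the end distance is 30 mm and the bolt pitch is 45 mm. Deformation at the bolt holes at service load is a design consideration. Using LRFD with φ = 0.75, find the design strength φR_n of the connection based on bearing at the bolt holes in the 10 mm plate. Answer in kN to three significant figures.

Per bolt r_n = 1.2 l_c t F_u ≤ 2.4 d t F_u; upper limit = 2.4 × 12 × 10 × 430 / 1000 = 123.8 kN.
Edge bolt: l_c = 30 − 14/2 = 23 mm → 1.2 × 23 × 10 × 430 / 1000 = 118.7 → r_n = 118.7 kN.
Interior bolts: l_c = 45 − 14 = 31 mm → 1.2 × 31 × 10 × 430 / 1000 = 160 → r_n = 123.8 kN.
R_n = 2 × 118.7 + 2 × 123.8 = 485 kN.
Design strength φR_n = 0.75 × 485 = 364 kN.

364 kN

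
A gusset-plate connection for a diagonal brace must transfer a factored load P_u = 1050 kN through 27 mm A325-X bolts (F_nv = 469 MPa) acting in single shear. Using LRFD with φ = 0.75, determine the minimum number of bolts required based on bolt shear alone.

6 bolts

A_b = π·27²/4 = 572.6 mm².
Per-bolt design strength φR_n = 0.75 × 469 × 572.6 × 1 / 1000 = 201.4 kN.
n ≥ 1050 / 201.4 = 5.214 → use 6 bolts.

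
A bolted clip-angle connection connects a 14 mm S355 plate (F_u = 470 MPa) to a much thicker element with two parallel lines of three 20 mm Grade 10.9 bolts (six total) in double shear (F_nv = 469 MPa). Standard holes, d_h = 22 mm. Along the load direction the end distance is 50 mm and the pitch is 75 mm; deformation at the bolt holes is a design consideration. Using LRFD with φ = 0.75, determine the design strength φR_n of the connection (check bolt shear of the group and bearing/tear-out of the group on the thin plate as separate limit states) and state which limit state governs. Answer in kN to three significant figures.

1330 kN (bolt shear governs)

Bolt shear: A_b = π·20²/4 = 314.2 mm²; R_n = 469 × 314.2 × 6 × 2 / 1000 = 1768 kN → 0.75 × 1768 = 1330 kN.
Bearing (1.2 l_c t F_u ≤ 2.4 d t F_u): upper limit = 2.4·20·14·470 / 1000 = 315.8 kN.
  Edge l_c = 50 − 22/2 = 39 → r_n = 307.9 kN; interior l_c = 75 − 22 = 53 → r_n = 315.8 kN.
  R_n,bearing = 2·307.9 + 4·315.8 = 1879 kN → 0.75 × 1879 = 1410 kN.
Bolt shear governs: 1330 kN.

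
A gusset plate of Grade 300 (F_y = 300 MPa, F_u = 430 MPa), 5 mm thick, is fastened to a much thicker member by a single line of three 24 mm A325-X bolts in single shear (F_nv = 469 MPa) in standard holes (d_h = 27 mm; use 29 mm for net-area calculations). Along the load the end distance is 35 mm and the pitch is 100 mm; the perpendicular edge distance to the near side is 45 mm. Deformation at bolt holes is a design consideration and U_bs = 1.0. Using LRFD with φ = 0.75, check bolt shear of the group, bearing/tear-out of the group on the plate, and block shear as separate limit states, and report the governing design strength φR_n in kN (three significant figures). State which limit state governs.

206 kN (block shear governs)

Bolt shear: A_b = π·24²/4 = 452.4 mm²; R_n = 469 × 452.4 × 3 × 1 / 1000 = 636.5 kN → 0.75 × 636.5 = 477 kN.
Bearing: edge l_c = 21.5, r_n = 55.47 kN; interior l_c = 73, r_n = 123.8 kN; R_n = 55.47 + 2·123.8 = 303.1 kN → 227 kN.
Block shear: A_gv = 1175, A_nv = 812.5, A_nt = 152.5 mm²; R_n = min(0.6F_uA_nv, 0.6F_yA_gv) + U_bs·F_u·A_nt = 275.2 kN → 206 kN.
Block shear governs: 206 kN.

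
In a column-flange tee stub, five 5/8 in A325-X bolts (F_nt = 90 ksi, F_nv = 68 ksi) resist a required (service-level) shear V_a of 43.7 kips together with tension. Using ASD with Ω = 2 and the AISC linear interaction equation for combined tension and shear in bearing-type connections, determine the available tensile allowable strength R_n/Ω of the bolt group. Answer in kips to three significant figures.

31.9 kips

A_b = π·0.625²/4 = 0.3068 in²; f_rv = 43.7 / (5 × 0.3068) = 28.49 ksi.
F'_nt = 1.3 F_nt − (Ω F_nt / F_nv) f_rv = 1.3·90 − (2·90/68)·28.49 = 41.59 ksi, capped at F_nt → F'_nt = 41.59 ksi.
R_n = F'_nt · A_b · n = 41.59 × 0.3068 × 5 = 63.8 kips.
Allowable strength R_n/Ω = 63.8 / 2 = 31.9 kips.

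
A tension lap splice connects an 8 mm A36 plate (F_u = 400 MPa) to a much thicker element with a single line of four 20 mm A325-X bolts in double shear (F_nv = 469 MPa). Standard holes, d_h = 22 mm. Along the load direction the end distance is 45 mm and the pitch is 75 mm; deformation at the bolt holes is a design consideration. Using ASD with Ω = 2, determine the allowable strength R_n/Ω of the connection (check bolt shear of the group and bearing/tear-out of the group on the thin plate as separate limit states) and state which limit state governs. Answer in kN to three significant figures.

Bolt shear: A_b = π·20²/4 = 314.2 mm²; R_n = 469 × 314.2 × 4 × 2 / 1000 = 1179 kN → 1179 / 2 = 589 kN.
Bearing (1.2 l_c t F_u ≤ 2.4 d t F_u): upper limit = 2.4·20·8·400 / 1000 = 153.6 kN.
  Edge l_c = 45 − 22/2 = 34 → r_n = 130.6 kN; interior l_c = 75 − 22 = 53 → r_n = 153.6 kN.
  R_n,bearing = 1·130.6 + 3·153.6 = 591.4 kN → 591.4 / 2 = 296 kN.
Bearing governs: 296 kN.

296 kN (bearing governs)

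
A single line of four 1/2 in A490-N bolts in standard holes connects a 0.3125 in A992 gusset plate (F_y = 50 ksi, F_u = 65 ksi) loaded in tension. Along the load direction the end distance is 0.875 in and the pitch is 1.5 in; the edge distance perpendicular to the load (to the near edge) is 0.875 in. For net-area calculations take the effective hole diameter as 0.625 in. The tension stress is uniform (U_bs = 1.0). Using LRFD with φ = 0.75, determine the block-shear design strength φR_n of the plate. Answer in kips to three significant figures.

37.7 kips

Shear plane L_v = 0.875 + 3·1.5 = 5.375 in; A_gv = 5.375 × 0.3125 = 1.68 in².
A_nv = (5.375 − 3.5·0.625) × 0.3125 = 0.9961 in².
A_nt = (0.875 − 0.5·0.625) × 0.3125 = 0.1758 in².
0.6 F_u A_nv = 38.85 kips; 0.6 F_y A_gv = 50.39 kips → shear rupture governs the shear term.
R_n = 38.85 + 1.0 × 65 × 0.1758 = 50.27 kips.
Design strength φR_n = 0.75 × 50.27 = 37.7 kips.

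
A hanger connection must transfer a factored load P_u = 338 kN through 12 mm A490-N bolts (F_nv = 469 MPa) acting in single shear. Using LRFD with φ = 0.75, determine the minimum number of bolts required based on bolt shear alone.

A_b = π·12²/4 = 113.1 mm².
Per-bolt design strength φR_n = 0.75 × 469 × 113.1 × 1 / 1000 = 39.78 kN.
n ≥ 338 / 39.78 = 8.496 → use 9 bolts.

9 bolts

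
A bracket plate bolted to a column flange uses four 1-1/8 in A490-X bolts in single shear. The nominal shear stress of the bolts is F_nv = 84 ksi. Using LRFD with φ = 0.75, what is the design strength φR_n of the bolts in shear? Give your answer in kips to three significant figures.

A_b = π × 1.125² / 4 = 0.994 in².
R_n = F_nv · A_b · n · n_s = 84 × 0.994 × 4 × 1 = 334 kips.
Design strength φR_n = 0.75 × 334 = 250 kips.

250 kips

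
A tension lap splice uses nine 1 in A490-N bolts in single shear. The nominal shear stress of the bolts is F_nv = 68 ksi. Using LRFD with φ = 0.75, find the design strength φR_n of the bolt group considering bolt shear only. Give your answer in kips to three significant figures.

360 kips

A_b = π × 1² / 4 = 0.7854 in².
R_n = F_nv · A_b · n · n_s = 68 × 0.7854 × 9 × 1 = 480.7 kips.
Design strength φR_n = 0.75 × 480.7 = 360 kips.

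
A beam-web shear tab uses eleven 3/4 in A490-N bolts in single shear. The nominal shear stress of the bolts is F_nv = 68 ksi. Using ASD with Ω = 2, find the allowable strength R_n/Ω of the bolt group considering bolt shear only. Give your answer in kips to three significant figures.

A_b = π × 0.75² / 4 = 0.4418 in².
R_n = F_nv · A_b · n · n_s = 68 × 0.4418 × 11 × 1 = 330.5 kips.
Allowable strength R_n/Ω = 330.5 / 2 = 165 kips.

165 kips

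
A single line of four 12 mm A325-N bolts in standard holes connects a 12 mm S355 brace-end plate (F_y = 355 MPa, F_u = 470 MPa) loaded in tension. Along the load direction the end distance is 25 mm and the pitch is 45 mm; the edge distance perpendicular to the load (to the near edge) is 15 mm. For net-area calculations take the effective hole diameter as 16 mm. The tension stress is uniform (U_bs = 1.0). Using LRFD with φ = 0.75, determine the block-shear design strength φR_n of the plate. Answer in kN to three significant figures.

294 kN

Shear plane L_v = 25 + 3·45 = 160 mm; A_gv = 160 × 12 = 1920 mm².
A_nv = (160 − 3.5·16) × 12 = 1248 mm².
A_nt = (15 − 0.5·16) × 12 = 84 mm².
0.6 F_u A_nv = 351.9 kN; 0.6 F_y A_gv = 409 kN → shear rupture governs the shear term.
R_n = 351.9 + 1.0 × 470 × 84 / 1000 = 391.4 kN.
Design strength φR_n = 0.75 × 391.4 = 294 kN.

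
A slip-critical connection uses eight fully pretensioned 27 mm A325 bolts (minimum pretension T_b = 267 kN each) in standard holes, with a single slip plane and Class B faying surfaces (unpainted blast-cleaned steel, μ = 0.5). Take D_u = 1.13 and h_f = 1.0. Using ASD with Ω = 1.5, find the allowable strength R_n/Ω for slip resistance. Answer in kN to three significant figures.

805 kN

R_n = μ · D_u · h_f · T_b · n_s · n_b = 0.5 × 1.13 × 1.0 × 267 × 1 × 8 = 1207 kN.
Allowable strength R_n/Ω = 1207 / 1.5 = 805 kN.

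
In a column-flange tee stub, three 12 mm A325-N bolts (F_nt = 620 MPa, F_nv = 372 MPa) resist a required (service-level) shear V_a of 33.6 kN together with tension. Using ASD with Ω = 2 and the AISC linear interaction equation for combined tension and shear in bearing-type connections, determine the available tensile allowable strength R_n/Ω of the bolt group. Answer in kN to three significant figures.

80.7 kN

A_b = π·12²/4 = 113.1 mm²; f_rv = 33.6 × 1000 / (3 × 113.1) = 99.03 MPa.
F'_nt = 1.3 F_nt − (Ω F_nt / F_nv) f_rv = 1.3·620 − (2·620/372)·99.03 = 475.9 MPa, capped at F_nt → F'_nt = 475.9 MPa.
R_n = F'_nt · A_b · n = 475.9 × 113.1 × 3 / 1000 = 161.5 kN.
Allowable strength R_n/Ω = 161.5 / 2 = 80.7 kN.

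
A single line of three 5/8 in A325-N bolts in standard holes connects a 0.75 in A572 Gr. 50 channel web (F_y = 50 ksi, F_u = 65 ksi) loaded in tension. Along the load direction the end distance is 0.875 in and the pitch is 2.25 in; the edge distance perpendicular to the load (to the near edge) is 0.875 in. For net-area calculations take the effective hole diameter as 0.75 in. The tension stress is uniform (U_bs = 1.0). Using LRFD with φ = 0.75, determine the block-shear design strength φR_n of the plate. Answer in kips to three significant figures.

95.1 kips

Shear plane L_v = 0.875 + 2·2.25 = 5.375 in; A_gv = 5.375 × 0.75 = 4.031 in².
A_nv = (5.375 − 2.5·0.75) × 0.75 = 2.625 in².
A_nt = (0.875 − 0.5·0.75) × 0.75 = 0.375 in².
0.6 F_u A_nv = 102.4 kips; 0.6 F_y A_gv = 120.9 kips → shear rupture governs the shear term.
R_n = 102.4 + 1.0 × 65 × 0.375 = 126.8 kips.
Design strength φR_n = 0.75 × 126.8 = 95.1 kips.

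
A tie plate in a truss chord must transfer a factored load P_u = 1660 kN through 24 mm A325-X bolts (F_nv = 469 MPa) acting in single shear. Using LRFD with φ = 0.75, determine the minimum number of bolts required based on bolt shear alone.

A_b = π·24²/4 = 452.4 mm².
Per-bolt design strength φR_n = 0.75 × 469 × 452.4 × 1 / 1000 = 159.1 kN.
n ≥ 1660 / 159.1 = 10.43 → use 11 bolts.

11 bolts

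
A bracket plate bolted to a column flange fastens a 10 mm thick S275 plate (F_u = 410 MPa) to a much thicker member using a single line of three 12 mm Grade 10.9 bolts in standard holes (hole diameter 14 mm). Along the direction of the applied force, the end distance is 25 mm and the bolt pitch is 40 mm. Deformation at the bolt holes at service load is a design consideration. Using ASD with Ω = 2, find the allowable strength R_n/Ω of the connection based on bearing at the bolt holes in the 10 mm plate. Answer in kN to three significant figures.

Per bolt r_n = 1.2 l_c t F_u ≤ 2.4 d t F_u; upper limit = 2.4 × 12 × 10 × 410 / 1000 = 118.1 kN.
Edge bolt: l_c = 25 − 14/2 = 18 mm → 1.2 × 18 × 10 × 410 / 1000 = 88.56 → r_n = 88.56 kN.
Interior bolts: l_c = 40 − 14 = 26 mm → 1.2 × 26 × 10 × 410 / 1000 = 127.9 → r_n = 118.1 kN.
R_n = 1 × 88.56 + 2 × 118.1 = 324.7 kN.
Allowable strength R_n/Ω = 324.7 / 2 = 162 kN.

162 kN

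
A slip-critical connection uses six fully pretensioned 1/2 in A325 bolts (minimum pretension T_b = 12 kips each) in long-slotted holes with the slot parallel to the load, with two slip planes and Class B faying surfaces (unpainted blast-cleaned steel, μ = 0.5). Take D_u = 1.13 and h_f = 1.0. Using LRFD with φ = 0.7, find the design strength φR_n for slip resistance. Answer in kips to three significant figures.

R_n = μ · D_u · h_f · T_b · n_s · n_b = 0.5 × 1.13 × 1.0 × 12 × 2 × 6 = 81.36 kips.
Design strength φR_n = 0.7 × 81.36 = 57 kips.

57 kips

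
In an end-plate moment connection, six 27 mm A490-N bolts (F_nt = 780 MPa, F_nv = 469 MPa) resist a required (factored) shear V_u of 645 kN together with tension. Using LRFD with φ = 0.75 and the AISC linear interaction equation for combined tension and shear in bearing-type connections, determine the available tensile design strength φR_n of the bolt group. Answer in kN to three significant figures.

1540 kN

A_b = π·27²/4 = 572.6 mm²; f_rv = 645 × 1000 / (6 × 572.6) = 187.8 MPa.
F'_nt = 1.3 F_nt − (F_nt / φF_nv) f_rv = 1.3·780 − (780/(0.75·469))·187.8 = 597.7 MPa, capped at F_nt → F'_nt = 597.7 MPa.
R_n = F'_nt · A_b · n = 597.7 × 572.6 × 6 / 1000 = 2053 kN.
Design strength φR_n = 0.75 × 2053 = 1540 kN.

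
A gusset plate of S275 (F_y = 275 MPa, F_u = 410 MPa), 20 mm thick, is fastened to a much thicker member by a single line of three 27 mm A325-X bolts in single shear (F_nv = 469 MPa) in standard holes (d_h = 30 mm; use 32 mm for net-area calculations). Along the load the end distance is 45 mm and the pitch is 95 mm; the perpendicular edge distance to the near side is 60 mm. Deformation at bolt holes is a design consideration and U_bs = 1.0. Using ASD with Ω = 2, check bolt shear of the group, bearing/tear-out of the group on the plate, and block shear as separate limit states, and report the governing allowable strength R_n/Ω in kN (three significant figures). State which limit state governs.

403 kN (bolt shear governs)

Bolt shear: A_b = π·27²/4 = 572.6 mm²; R_n = 469 × 572.6 × 3 × 1 / 1000 = 805.6 kN → 805.6 / 2 = 403 kN.
Bearing: edge l_c = 30, r_n = 295.2 kN; interior l_c = 65, r_n = 531.4 kN; R_n = 295.2 + 2·531.4 = 1358 kN → 679 kN.
Block shear: A_gv = 4700, A_nv = 3100, A_nt = 880 mm²; R_n = min(0.6F_uA_nv, 0.6F_yA_gv) + U_bs·F_u·A_nt = 1123 kN → 562 kN.
Bolt shear governs: 403 kN.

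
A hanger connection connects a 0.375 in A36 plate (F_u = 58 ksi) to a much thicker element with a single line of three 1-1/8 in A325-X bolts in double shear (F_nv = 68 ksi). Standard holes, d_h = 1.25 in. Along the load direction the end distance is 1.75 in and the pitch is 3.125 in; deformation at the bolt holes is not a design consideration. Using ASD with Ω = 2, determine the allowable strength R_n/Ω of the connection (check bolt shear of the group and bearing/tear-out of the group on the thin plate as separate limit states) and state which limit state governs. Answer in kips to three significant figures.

Bolt shear: A_b = π·1.125²/4 = 0.994 in²; R_n = 68 × 0.994 × 3 × 2 = 405.6 kips → 405.6 / 2 = 203 kips.
Bearing (1.5 l_c t F_u ≤ 3.0 d t F_u): upper limit = 3.0·1.125·0.375·58 = 73.41 kips.
  Edge l_c = 1.75 − 1.25/2 = 1.125 → r_n = 36.7 kips; interior l_c = 3.125 − 1.25 = 1.875 → r_n = 61.17 kips.
  R_n,bearing = 1·36.7 + 2·61.17 = 159 kips → 159 / 2 = 79.5 kips.
Bearing governs: 79.5 kips.

79.5 kips (bearing governs)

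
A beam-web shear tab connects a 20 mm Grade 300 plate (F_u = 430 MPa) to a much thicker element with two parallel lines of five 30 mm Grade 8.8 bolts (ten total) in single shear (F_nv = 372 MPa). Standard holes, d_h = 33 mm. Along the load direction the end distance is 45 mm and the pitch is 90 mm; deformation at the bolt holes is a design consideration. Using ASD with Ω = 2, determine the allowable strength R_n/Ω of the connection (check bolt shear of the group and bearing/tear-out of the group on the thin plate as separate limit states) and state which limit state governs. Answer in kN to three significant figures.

1310 kN (bolt shear governs)

Bolt shear: A_b = π·30²/4 = 706.9 mm²; R_n = 372 × 706.9 × 10 × 1 / 1000 = 2630 kN → 2630 / 2 = 1310 kN.
Bearing (1.2 l_c t F_u ≤ 2.4 d t F_u): upper limit = 2.4·30·20·430 / 1000 = 619.2 kN.
  Edge l_c = 45 − 33/2 = 28.5 → r_n = 294.1 kN; interior l_c = 90 − 33 = 57 → r_n = 588.2 kN.
  R_n,bearing = 2·294.1 + 8·588.2 = 5294 kN → 5294 / 2 = 2650 kN.
Bolt shear governs: 1310 kN.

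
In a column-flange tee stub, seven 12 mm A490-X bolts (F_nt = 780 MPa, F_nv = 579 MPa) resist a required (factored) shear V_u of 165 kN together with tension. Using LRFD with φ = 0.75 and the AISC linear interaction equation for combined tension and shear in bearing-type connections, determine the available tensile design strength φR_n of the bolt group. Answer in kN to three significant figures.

380 kN

A_b = π·12²/4 = 113.1 mm²; f_rv = 165 × 1000 / (7 × 113.1) = 208.4 MPa.
F'_nt = 1.3 F_nt − (F_nt / φF_nv) f_rv = 1.3·780 − (780/(0.75·579))·208.4 = 639.6 MPa, capped at F_nt → F'_nt = 639.6 MPa.
R_n = F'_nt · A_b · n = 639.6 × 113.1 × 7 / 1000 = 506.4 kN.
Design strength φR_n = 0.75 × 506.4 = 380 kN.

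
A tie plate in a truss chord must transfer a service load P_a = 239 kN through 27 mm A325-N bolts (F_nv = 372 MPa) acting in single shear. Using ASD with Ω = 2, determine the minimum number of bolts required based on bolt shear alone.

3 bolts

A_b = π·27²/4 = 572.6 mm².
Per-bolt allowable strength R_n/Ω = 372 × 572.6 × 1 / 1000 / 2 = 106.5 kN.
n ≥ 239 / 106.5 = 2.244 → use 3 bolts.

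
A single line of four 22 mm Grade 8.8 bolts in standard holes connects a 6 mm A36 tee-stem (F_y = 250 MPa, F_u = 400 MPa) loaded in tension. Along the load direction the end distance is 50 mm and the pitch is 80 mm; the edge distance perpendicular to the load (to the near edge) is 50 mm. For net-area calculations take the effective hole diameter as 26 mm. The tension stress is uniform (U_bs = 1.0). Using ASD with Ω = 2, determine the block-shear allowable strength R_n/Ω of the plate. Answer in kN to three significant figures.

Shear plane L_v = 50 + 3·80 = 290 mm; A_gv = 290 × 6 = 1740 mm².
A_nv = (290 − 3.5·26) × 6 = 1194 mm².
A_nt = (50 − 0.5·26) × 6 = 222 mm².
0.6 F_u A_nv = 286.6 kN; 0.6 F_y A_gv = 261 kN → shear yielding governs the shear term.
R_n = 261 + 1.0 × 400 × 222 / 1000 = 349.8 kN.
Allowable strength R_n/Ω = 349.8 / 2 = 175 kN.

175 kN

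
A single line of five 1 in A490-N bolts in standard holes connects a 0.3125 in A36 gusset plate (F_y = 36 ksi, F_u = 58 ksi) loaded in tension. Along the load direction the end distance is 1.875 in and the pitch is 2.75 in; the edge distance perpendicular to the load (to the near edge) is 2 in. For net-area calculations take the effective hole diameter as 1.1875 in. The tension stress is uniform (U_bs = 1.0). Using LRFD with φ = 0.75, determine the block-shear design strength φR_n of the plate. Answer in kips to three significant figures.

80.5 kips

Shear plane L_v = 1.875 + 4·2.75 = 12.88 in; A_gv = 12.88 × 0.3125 = 4.023 in².
A_nv = (12.88 − 4.5·1.1875) × 0.3125 = 2.354 in².
A_nt = (2 − 0.5·1.1875) × 0.3125 = 0.4395 in².
0.6 F_u A_nv = 81.9 kips; 0.6 F_y A_gv = 86.91 kips → shear rupture governs the shear term.
R_n = 81.9 + 1.0 × 58 × 0.4395 = 107.4 kips.
Design strength φR_n = 0.75 × 107.4 = 80.5 kips.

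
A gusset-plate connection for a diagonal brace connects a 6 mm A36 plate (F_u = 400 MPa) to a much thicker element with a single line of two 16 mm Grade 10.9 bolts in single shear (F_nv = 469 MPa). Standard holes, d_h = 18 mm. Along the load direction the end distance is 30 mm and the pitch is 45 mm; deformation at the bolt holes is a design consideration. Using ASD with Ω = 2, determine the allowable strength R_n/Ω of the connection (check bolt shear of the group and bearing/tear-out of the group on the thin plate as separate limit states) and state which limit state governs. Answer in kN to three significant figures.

Bolt shear: A_b = π·16²/4 = 201.1 mm²; R_n = 469 × 201.1 × 2 × 1 / 1000 = 188.6 kN → 188.6 / 2 = 94.3 kN.
Bearing (1.2 l_c t F_u ≤ 2.4 d t F_u): upper limit = 2.4·16·6·400 / 1000 = 92.16 kN.
  Edge l_c = 30 − 18/2 = 21 → r_n = 60.48 kN; interior l_c = 45 − 18 = 27 → r_n = 77.76 kN.
  R_n,bearing = 1·60.48 + 1·77.76 = 138.2 kN → 138.2 / 2 = 69.1 kN.
Bearing governs: 69.1 kN.

69.1 kN (bearing governs)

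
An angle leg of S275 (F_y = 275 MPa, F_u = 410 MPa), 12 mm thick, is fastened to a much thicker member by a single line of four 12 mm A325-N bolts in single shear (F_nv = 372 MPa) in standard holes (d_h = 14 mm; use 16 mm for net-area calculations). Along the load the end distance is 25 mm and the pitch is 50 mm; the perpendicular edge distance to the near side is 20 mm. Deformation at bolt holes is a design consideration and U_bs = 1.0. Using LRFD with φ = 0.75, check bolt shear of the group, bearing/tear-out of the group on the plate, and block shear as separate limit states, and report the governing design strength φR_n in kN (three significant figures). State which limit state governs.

Bolt shear: A_b = π·12²/4 = 113.1 mm²; R_n = 372 × 113.1 × 4 × 1 / 1000 = 168.3 kN → 0.75 × 168.3 = 126 kN.
Bearing: edge l_c = 18, r_n = 106.3 kN; interior l_c = 36, r_n = 141.7 kN; R_n = 106.3 + 3·141.7 = 531.4 kN → 399 kN.
Block shear: A_gv = 2100, A_nv = 1428, A_nt = 144 mm²; R_n = min(0.6F_uA_nv, 0.6F_yA_gv) + U_bs·F_u·A_nt = 405.5 kN → 304 kN.
Bolt shear governs: 126 kN.

126 kN (bolt shear governs)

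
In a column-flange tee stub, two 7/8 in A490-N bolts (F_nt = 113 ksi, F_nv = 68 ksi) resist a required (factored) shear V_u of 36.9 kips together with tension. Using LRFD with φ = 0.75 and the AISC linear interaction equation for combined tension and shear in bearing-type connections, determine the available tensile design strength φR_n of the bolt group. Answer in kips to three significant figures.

71.2 kips

A_b = π·0.875²/4 = 0.6013 in²; f_rv = 36.9 / (2 × 0.6013) = 30.68 ksi.
F'_nt = 1.3 F_nt − (F_nt / φF_nv) f_rv = 1.3·113 − (113/(0.75·68))·30.68 = 78.92 ksi, capped at F_nt → F'_nt = 78.92 ksi.
R_n = F'_nt · A_b · n = 78.92 × 0.6013 × 2 = 94.91 kips.
Design strength φR_n = 0.75 × 94.91 = 71.2 kips.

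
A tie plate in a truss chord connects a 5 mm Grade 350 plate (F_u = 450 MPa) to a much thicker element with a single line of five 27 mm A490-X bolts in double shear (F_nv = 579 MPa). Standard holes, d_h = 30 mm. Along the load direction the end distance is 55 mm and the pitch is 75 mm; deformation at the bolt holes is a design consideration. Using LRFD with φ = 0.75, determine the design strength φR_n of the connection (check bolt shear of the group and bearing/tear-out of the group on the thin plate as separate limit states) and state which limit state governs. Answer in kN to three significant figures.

Bolt shear: A_b = π·27²/4 = 572.6 mm²; R_n = 579 × 572.6 × 5 × 2 / 1000 = 3315 kN → 0.75 × 3315 = 2490 kN.
Bearing (1.2 l_c t F_u ≤ 2.4 d t F_u): upper limit = 2.4·27·5·450 / 1000 = 145.8 kN.
  Edge l_c = 55 − 30/2 = 40 → r_n = 108 kN; interior l_c = 75 − 30 = 45 → r_n = 121.5 kN.
  R_n,bearing = 1·108 + 4·121.5 = 594 kN → 0.75 × 594 = 446 kN.
Bearing governs: 446 kN.

446 kN (bearing governs)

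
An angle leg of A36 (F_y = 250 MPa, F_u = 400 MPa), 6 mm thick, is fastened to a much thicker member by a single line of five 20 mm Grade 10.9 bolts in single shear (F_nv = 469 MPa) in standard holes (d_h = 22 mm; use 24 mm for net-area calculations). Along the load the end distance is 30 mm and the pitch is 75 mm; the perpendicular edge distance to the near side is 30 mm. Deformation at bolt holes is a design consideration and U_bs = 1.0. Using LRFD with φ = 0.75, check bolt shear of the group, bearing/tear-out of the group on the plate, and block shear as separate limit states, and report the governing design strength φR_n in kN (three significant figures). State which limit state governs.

Bolt shear: A_b = π·20²/4 = 314.2 mm²; R_n = 469 × 314.2 × 5 × 1 / 1000 = 736.7 kN → 0.75 × 736.7 = 553 kN.
Bearing: edge l_c = 19, r_n = 54.72 kN; interior l_c = 53, r_n = 115.2 kN; R_n = 54.72 + 4·115.2 = 515.5 kN → 387 kN.
Block shear: A_gv = 1980, A_nv = 1332, A_nt = 108 mm²; R_n = min(0.6F_uA_nv, 0.6F_yA_gv) + U_bs·F_u·A_nt = 340.2 kN → 255 kN.
Block shear governs: 255 kN.

255 kN (block shear governs)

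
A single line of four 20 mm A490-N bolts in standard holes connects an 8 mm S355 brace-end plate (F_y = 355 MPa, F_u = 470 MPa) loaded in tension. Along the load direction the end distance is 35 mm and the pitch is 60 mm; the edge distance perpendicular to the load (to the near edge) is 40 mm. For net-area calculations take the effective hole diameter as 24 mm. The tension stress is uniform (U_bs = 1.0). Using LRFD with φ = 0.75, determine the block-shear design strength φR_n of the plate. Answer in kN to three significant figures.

301 kN

Shear plane L_v = 35 + 3·60 = 215 mm; A_gv = 215 × 8 = 1720 mm².
A_nv = (215 − 3.5·24) × 8 = 1048 mm².
A_nt = (40 − 0.5·24) × 8 = 224 mm².
0.6 F_u A_nv = 295.5 kN; 0.6 F_y A_gv = 366.4 kN → shear rupture governs the shear term.
R_n = 295.5 + 1.0 × 470 × 224 / 1000 = 400.8 kN.
Design strength φR_n = 0.75 × 400.8 = 301 kN.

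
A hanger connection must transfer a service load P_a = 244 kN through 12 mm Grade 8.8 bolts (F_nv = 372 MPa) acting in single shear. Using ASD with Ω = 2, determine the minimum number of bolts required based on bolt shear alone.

A_b = π·12²/4 = 113.1 mm².
Per-bolt allowable strength R_n/Ω = 372 × 113.1 × 1 / 1000 / 2 = 21.04 kN.
n ≥ 244 / 21.04 = 11.6 → use 12 bolts.

12 bolts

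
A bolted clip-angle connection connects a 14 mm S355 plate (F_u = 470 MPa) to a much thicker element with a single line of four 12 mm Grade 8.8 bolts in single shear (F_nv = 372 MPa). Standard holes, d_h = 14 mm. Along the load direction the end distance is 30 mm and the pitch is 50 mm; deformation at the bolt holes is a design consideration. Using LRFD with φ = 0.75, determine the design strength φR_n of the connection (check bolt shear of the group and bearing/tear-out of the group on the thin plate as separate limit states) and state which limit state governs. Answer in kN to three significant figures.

Bolt shear: A_b = π·12²/4 = 113.1 mm²; R_n = 372 × 113.1 × 4 × 1 / 1000 = 168.3 kN → 0.75 × 168.3 = 126 kN.
Bearing (1.2 l_c t F_u ≤ 2.4 d t F_u): upper limit = 2.4·12·14·470 / 1000 = 189.5 kN.
  Edge l_c = 30 − 14/2 = 23 → r_n = 181.6 kN; interior l_c = 50 − 14 = 36 → r_n = 189.5 kN.
  R_n,bearing = 1·181.6 + 3·189.5 = 750.1 kN → 0.75 × 750.1 = 563 kN.
Bolt shear governs: 126 kN.

126 kN (bolt shear governs)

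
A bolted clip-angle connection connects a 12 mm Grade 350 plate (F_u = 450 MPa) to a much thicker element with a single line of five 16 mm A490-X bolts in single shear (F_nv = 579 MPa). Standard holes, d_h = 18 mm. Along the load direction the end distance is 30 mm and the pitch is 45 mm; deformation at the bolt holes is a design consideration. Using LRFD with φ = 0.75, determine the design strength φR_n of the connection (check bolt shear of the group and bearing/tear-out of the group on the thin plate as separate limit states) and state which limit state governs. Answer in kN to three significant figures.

Bolt shear: A_b = π·16²/4 = 201.1 mm²; R_n = 579 × 201.1 × 5 × 1 / 1000 = 582.1 kN → 0.75 × 582.1 = 437 kN.
Bearing (1.2 l_c t F_u ≤ 2.4 d t F_u): upper limit = 2.4·16·12·450 / 1000 = 207.4 kN.
  Edge l_c = 30 − 18/2 = 21 → r_n = 136.1 kN; interior l_c = 45 − 18 = 27 → r_n = 175 kN.
  R_n,bearing = 1·136.1 + 4·175 = 835.9 kN → 0.75 × 835.9 = 627 kN.
Bolt shear governs: 437 kN.

437 kN (bolt shear governs)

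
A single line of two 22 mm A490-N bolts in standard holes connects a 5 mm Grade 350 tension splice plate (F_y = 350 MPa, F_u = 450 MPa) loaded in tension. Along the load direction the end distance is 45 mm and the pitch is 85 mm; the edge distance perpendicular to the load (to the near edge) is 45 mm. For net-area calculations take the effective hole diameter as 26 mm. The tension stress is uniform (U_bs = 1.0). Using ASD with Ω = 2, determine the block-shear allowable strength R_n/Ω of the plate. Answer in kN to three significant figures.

Shear plane L_v = 45 + 1·85 = 130 mm; A_gv = 130 × 5 = 650 mm².
A_nv = (130 − 1.5·26) × 5 = 455 mm².
A_nt = (45 − 0.5·26) × 5 = 160 mm².
0.6 F_u A_nv = 122.9 kN; 0.6 F_y A_gv = 136.5 kN → shear rupture governs the shear term.
R_n = 122.9 + 1.0 × 450 × 160 / 1000 = 194.9 kN.
Allowable strength R_n/Ω = 194.9 / 2 = 97.4 kN.

97.4 kN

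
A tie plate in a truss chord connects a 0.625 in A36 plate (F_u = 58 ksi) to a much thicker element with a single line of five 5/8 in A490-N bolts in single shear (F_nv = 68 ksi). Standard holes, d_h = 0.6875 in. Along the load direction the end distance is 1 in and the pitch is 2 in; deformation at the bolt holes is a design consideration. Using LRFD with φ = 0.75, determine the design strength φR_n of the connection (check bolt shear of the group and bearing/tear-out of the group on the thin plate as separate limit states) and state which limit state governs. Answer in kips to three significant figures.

Bolt shear: A_b = π·0.625²/4 = 0.3068 in²; R_n = 68 × 0.3068 × 5 × 1 = 104.3 kips → 0.75 × 104.3 = 78.2 kips.
Bearing (1.2 l_c t F_u ≤ 2.4 d t F_u): upper limit = 2.4·0.625·0.625·58 = 54.38 kips.
  Edge l_c = 1 − 0.6875/2 = 0.6562 → r_n = 28.55 kips; interior l_c = 2 − 0.6875 = 1.312 → r_n = 54.38 kips.
  R_n,bearing = 1·28.55 + 4·54.38 = 246 kips → 0.75 × 246 = 185 kips.
Bolt shear governs: 78.2 kips.

78.2 kips (bolt shear governs)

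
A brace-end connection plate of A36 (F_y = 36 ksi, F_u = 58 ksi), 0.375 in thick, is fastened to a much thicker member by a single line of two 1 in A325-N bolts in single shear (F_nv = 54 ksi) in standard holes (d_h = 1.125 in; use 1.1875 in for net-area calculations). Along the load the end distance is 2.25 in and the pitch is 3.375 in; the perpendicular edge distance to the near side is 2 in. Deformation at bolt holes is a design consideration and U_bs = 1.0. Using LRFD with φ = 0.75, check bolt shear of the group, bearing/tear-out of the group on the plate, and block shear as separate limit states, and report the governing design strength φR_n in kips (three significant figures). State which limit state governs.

57.1 kips (block shear governs)

Bolt shear: A_b = π·1²/4 = 0.7854 in²; R_n = 54 × 0.7854 × 2 × 1 = 84.82 kips → 0.75 × 84.82 = 63.6 kips.
Bearing: edge l_c = 1.688, r_n = 44.04 kips; interior l_c = 2.25, r_n = 52.2 kips; R_n = 44.04 + 1·52.2 = 96.24 kips → 72.2 kips.
Block shear: A_gv = 2.109, A_nv = 1.441, A_nt = 0.5273 in²; R_n = min(0.6F_uA_nv, 0.6F_yA_gv) + U_bs·F_u·A_nt = 76.15 kips → 57.1 kips.
Block shear governs: 57.1 kips.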